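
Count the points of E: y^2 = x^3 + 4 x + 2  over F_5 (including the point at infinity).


For each x in F_5, count y with y^2 = x^3 + 4 x + 2 mod 5:
  x = 3: RHS = 1, y in [1, 4]  -> 2 point(s)
Affine points: 2. Add the point at infinity: total = 3.

#E(F_5) = 3


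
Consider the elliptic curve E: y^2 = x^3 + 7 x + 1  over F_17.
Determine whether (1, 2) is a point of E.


Check whether y^2 = x^3 + 7 x + 1 (mod 17) for (x, y) = (1, 2).
LHS: y^2 = 2^2 mod 17 = 4
RHS: x^3 + 7 x + 1 = 1^3 + 7*1 + 1 mod 17 = 9
LHS != RHS

No, not on the curve


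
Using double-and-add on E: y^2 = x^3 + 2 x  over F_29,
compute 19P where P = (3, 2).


k = 19 = 10011_2 (binary, LSB first: 11001)
Double-and-add from P = (3, 2):
  bit 0 = 1: acc = O + (3, 2) = (3, 2)
  bit 1 = 1: acc = (3, 2) + (23, 27) = (10, 11)
  bit 2 = 0: acc unchanged = (10, 11)
  bit 3 = 0: acc unchanged = (10, 11)
  bit 4 = 1: acc = (10, 11) + (6, 5) = (8, 21)

19P = (8, 21)


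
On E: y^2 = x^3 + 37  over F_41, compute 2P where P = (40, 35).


Doubling: s = (3 x1^2 + a) / (2 y1)
s = (3*40^2 + 0) / (2*35) mod 41 = 10
x3 = s^2 - 2 x1 mod 41 = 10^2 - 2*40 = 20
y3 = s (x1 - x3) - y1 mod 41 = 10 * (40 - 20) - 35 = 1

2P = (20, 1)


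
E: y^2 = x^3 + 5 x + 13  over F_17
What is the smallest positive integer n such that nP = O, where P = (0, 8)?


Compute successive multiples of P until we hit O:
  1P = (0, 8)
  2P = (8, 15)
  3P = (1, 6)
  4P = (3, 15)
  5P = (10, 14)
  6P = (6, 2)
  7P = (12, 4)
  8P = (7, 0)
  ... (continuing to 16P)
  16P = O

ord(P) = 16


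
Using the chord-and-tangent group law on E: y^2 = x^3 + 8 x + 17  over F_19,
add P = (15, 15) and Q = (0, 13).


P != Q, so use the chord formula.
s = (y2 - y1) / (x2 - x1) = (17) / (4) mod 19 = 9
x3 = s^2 - x1 - x2 mod 19 = 9^2 - 15 - 0 = 9
y3 = s (x1 - x3) - y1 mod 19 = 9 * (15 - 9) - 15 = 1

P + Q = (9, 1)


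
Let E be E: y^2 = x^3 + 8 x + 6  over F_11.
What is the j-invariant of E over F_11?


Delta = -16(4 a^3 + 27 b^2) mod 11 = 3
-1728 * (4 a)^3 = -1728 * (4*8)^3 mod 11 = 1
j = 1 * 3^(-1) mod 11 = 4

j = 4 (mod 11)


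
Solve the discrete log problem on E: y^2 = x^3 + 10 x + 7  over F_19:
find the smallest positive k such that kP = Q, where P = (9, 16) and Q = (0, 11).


Enumerate multiples of P until we hit Q = (0, 11):
  1P = (9, 16)
  2P = (2, 15)
  3P = (15, 13)
  4P = (0, 8)
  5P = (0, 11)
Match found at i = 5.

k = 5


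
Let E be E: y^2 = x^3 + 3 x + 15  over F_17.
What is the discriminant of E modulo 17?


4 a^3 + 27 b^2 = 4*3^3 + 27*15^2 = 108 + 6075 = 6183
Delta = -16 * (6183) = -98928
Delta mod 17 = 12

Delta = 12 (mod 17)


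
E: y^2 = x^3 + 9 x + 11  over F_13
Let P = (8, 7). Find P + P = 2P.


Doubling: s = (3 x1^2 + a) / (2 y1)
s = (3*8^2 + 9) / (2*7) mod 13 = 6
x3 = s^2 - 2 x1 mod 13 = 6^2 - 2*8 = 7
y3 = s (x1 - x3) - y1 mod 13 = 6 * (8 - 7) - 7 = 12

2P = (7, 12)


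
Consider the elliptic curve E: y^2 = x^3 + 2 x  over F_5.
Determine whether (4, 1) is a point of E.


Check whether y^2 = x^3 + 2 x + 0 (mod 5) for (x, y) = (4, 1).
LHS: y^2 = 1^2 mod 5 = 1
RHS: x^3 + 2 x + 0 = 4^3 + 2*4 + 0 mod 5 = 2
LHS != RHS

No, not on the curve


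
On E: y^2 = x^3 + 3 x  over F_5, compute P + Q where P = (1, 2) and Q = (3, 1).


P != Q, so use the chord formula.
s = (y2 - y1) / (x2 - x1) = (4) / (2) mod 5 = 2
x3 = s^2 - x1 - x2 mod 5 = 2^2 - 1 - 3 = 0
y3 = s (x1 - x3) - y1 mod 5 = 2 * (1 - 0) - 2 = 0

P + Q = (0, 0)


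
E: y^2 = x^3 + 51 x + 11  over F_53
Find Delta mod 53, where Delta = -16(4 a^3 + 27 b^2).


4 a^3 + 27 b^2 = 4*51^3 + 27*11^2 = 530604 + 3267 = 533871
Delta = -16 * (533871) = -8541936
Delta mod 53 = 21

Delta = 21 (mod 53)


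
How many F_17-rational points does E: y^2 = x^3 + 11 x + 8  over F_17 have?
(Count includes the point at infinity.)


For each x in F_17, count y with y^2 = x^3 + 11 x + 8 mod 17:
  x = 0: RHS = 8, y in [5, 12]  -> 2 point(s)
  x = 2: RHS = 4, y in [2, 15]  -> 2 point(s)
  x = 3: RHS = 0, y in [0]  -> 1 point(s)
  x = 5: RHS = 1, y in [1, 16]  -> 2 point(s)
  x = 6: RHS = 1, y in [1, 16]  -> 2 point(s)
  x = 8: RHS = 13, y in [8, 9]  -> 2 point(s)
  x = 10: RHS = 13, y in [8, 9]  -> 2 point(s)
  x = 11: RHS = 15, y in [7, 10]  -> 2 point(s)
  x = 12: RHS = 15, y in [7, 10]  -> 2 point(s)
  x = 13: RHS = 2, y in [6, 11]  -> 2 point(s)
  x = 14: RHS = 16, y in [4, 13]  -> 2 point(s)
  x = 16: RHS = 13, y in [8, 9]  -> 2 point(s)
Affine points: 23. Add the point at infinity: total = 24.

#E(F_17) = 24


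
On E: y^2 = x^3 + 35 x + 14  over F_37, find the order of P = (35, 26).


Compute successive multiples of P until we hit O:
  1P = (35, 26)
  2P = (25, 30)
  3P = (26, 0)
  4P = (25, 7)
  5P = (35, 11)
  6P = O

ord(P) = 6


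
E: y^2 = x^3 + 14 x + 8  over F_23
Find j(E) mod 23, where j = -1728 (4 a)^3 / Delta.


Delta = -16(4 a^3 + 27 b^2) mod 23 = 10
-1728 * (4 a)^3 = -1728 * (4*14)^3 mod 23 = 13
j = 13 * 10^(-1) mod 23 = 22

j = 22 (mod 23)


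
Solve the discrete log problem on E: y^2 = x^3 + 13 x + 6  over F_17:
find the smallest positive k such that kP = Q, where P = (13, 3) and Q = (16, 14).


Enumerate multiples of P until we hit Q = (16, 14):
  1P = (13, 3)
  2P = (7, 7)
  3P = (5, 3)
  4P = (16, 14)
Match found at i = 4.

k = 4


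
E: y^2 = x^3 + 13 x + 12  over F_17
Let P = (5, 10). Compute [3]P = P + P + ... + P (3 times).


k = 3 = 11_2 (binary, LSB first: 11)
Double-and-add from P = (5, 10):
  bit 0 = 1: acc = O + (5, 10) = (5, 10)
  bit 1 = 1: acc = (5, 10) + (8, 4) = (8, 13)

3P = (8, 13)


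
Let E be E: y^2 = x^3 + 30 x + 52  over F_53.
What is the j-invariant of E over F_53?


Delta = -16(4 a^3 + 27 b^2) mod 53 = 4
-1728 * (4 a)^3 = -1728 * (4*30)^3 mod 53 = 13
j = 13 * 4^(-1) mod 53 = 43

j = 43 (mod 53)


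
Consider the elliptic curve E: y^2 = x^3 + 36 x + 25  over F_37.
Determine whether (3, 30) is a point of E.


Check whether y^2 = x^3 + 36 x + 25 (mod 37) for (x, y) = (3, 30).
LHS: y^2 = 30^2 mod 37 = 12
RHS: x^3 + 36 x + 25 = 3^3 + 36*3 + 25 mod 37 = 12
LHS = RHS

Yes, on the curve


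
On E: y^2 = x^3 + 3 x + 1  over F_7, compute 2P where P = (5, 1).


Doubling: s = (3 x1^2 + a) / (2 y1)
s = (3*5^2 + 3) / (2*1) mod 7 = 4
x3 = s^2 - 2 x1 mod 7 = 4^2 - 2*5 = 6
y3 = s (x1 - x3) - y1 mod 7 = 4 * (5 - 6) - 1 = 2

2P = (6, 2)


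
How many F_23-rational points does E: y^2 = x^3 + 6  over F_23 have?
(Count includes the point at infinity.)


For each x in F_23, count y with y^2 = x^3 + 0 x + 6 mod 23:
  x = 0: RHS = 6, y in [11, 12]  -> 2 point(s)
  x = 4: RHS = 1, y in [1, 22]  -> 2 point(s)
  x = 5: RHS = 16, y in [4, 19]  -> 2 point(s)
  x = 7: RHS = 4, y in [2, 21]  -> 2 point(s)
  x = 8: RHS = 12, y in [9, 14]  -> 2 point(s)
  x = 11: RHS = 3, y in [7, 16]  -> 2 point(s)
  x = 12: RHS = 9, y in [3, 20]  -> 2 point(s)
  x = 13: RHS = 18, y in [8, 15]  -> 2 point(s)
  x = 14: RHS = 13, y in [6, 17]  -> 2 point(s)
  x = 15: RHS = 0, y in [0]  -> 1 point(s)
  x = 16: RHS = 8, y in [10, 13]  -> 2 point(s)
  x = 20: RHS = 2, y in [5, 18]  -> 2 point(s)
Affine points: 23. Add the point at infinity: total = 24.

#E(F_23) = 24


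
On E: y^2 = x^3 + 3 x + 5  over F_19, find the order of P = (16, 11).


Compute successive multiples of P until we hit O:
  1P = (16, 11)
  2P = (11, 1)
  3P = (15, 10)
  4P = (8, 16)
  5P = (4, 10)
  6P = (6, 12)
  7P = (1, 16)
  8P = (0, 9)
  ... (continuing to 26P)
  26P = O

ord(P) = 26


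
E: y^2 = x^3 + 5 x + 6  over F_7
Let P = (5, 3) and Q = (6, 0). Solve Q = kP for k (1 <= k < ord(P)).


Enumerate multiples of P until we hit Q = (6, 0):
  1P = (5, 3)
  2P = (6, 0)
Match found at i = 2.

k = 2


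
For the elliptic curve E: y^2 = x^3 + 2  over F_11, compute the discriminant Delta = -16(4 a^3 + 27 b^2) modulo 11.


4 a^3 + 27 b^2 = 4*0^3 + 27*2^2 = 0 + 108 = 108
Delta = -16 * (108) = -1728
Delta mod 11 = 10

Delta = 10 (mod 11)


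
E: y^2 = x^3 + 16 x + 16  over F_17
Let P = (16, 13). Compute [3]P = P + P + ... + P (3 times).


k = 3 = 11_2 (binary, LSB first: 11)
Double-and-add from P = (16, 13):
  bit 0 = 1: acc = O + (16, 13) = (16, 13)
  bit 1 = 1: acc = (16, 13) + (1, 13) = (0, 4)

3P = (0, 4)


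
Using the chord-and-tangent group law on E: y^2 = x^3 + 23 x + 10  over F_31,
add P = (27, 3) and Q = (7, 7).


P != Q, so use the chord formula.
s = (y2 - y1) / (x2 - x1) = (4) / (11) mod 31 = 6
x3 = s^2 - x1 - x2 mod 31 = 6^2 - 27 - 7 = 2
y3 = s (x1 - x3) - y1 mod 31 = 6 * (27 - 2) - 3 = 23

P + Q = (2, 23)


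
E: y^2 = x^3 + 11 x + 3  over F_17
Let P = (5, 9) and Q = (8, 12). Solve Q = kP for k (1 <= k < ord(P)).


Enumerate multiples of P until we hit Q = (8, 12):
  1P = (5, 9)
  2P = (8, 5)
  3P = (2, 4)
  4P = (9, 7)
  5P = (16, 5)
  6P = (4, 3)
  7P = (10, 12)
  8P = (1, 7)
  9P = (7, 7)
  10P = (6, 9)
  11P = (6, 8)
  12P = (7, 10)
  13P = (1, 10)
  14P = (10, 5)
  15P = (4, 14)
  16P = (16, 12)
  17P = (9, 10)
  18P = (2, 13)
  19P = (8, 12)
Match found at i = 19.

k = 19


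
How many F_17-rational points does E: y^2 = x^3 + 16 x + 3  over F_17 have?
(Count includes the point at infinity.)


For each x in F_17, count y with y^2 = x^3 + 16 x + 3 mod 17:
  x = 2: RHS = 9, y in [3, 14]  -> 2 point(s)
  x = 5: RHS = 4, y in [2, 15]  -> 2 point(s)
  x = 6: RHS = 9, y in [3, 14]  -> 2 point(s)
  x = 7: RHS = 16, y in [4, 13]  -> 2 point(s)
  x = 9: RHS = 9, y in [3, 14]  -> 2 point(s)
  x = 12: RHS = 2, y in [6, 11]  -> 2 point(s)
  x = 14: RHS = 13, y in [8, 9]  -> 2 point(s)
Affine points: 14. Add the point at infinity: total = 15.

#E(F_17) = 15


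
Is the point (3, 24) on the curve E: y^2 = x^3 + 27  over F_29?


Check whether y^2 = x^3 + 0 x + 27 (mod 29) for (x, y) = (3, 24).
LHS: y^2 = 24^2 mod 29 = 25
RHS: x^3 + 0 x + 27 = 3^3 + 0*3 + 27 mod 29 = 25
LHS = RHS

Yes, on the curve


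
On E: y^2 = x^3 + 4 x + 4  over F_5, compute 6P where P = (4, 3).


k = 6 = 110_2 (binary, LSB first: 011)
Double-and-add from P = (4, 3):
  bit 0 = 0: acc unchanged = O
  bit 1 = 1: acc = O + (1, 3) = (1, 3)
  bit 2 = 1: acc = (1, 3) + (2, 0) = (1, 2)

6P = (1, 2)


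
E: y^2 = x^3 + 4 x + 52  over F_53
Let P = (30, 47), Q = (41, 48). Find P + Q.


P != Q, so use the chord formula.
s = (y2 - y1) / (x2 - x1) = (1) / (11) mod 53 = 29
x3 = s^2 - x1 - x2 mod 53 = 29^2 - 30 - 41 = 28
y3 = s (x1 - x3) - y1 mod 53 = 29 * (30 - 28) - 47 = 11

P + Q = (28, 11)


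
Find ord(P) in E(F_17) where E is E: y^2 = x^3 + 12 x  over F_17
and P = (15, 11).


Compute successive multiples of P until we hit O:
  1P = (15, 11)
  2P = (8, 9)
  3P = (9, 15)
  4P = (1, 8)
  5P = (2, 10)
  6P = (16, 2)
  7P = (16, 15)
  8P = (2, 7)
  ... (continuing to 13P)
  13P = O

ord(P) = 13


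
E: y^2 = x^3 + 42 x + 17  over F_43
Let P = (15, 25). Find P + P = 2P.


Doubling: s = (3 x1^2 + a) / (2 y1)
s = (3*15^2 + 42) / (2*25) mod 43 = 41
x3 = s^2 - 2 x1 mod 43 = 41^2 - 2*15 = 17
y3 = s (x1 - x3) - y1 mod 43 = 41 * (15 - 17) - 25 = 22

2P = (17, 22)


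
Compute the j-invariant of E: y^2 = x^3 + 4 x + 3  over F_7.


Delta = -16(4 a^3 + 27 b^2) mod 7 = 3
-1728 * (4 a)^3 = -1728 * (4*4)^3 mod 7 = 1
j = 1 * 3^(-1) mod 7 = 5

j = 5 (mod 7)


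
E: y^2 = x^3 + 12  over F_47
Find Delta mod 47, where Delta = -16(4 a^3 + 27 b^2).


4 a^3 + 27 b^2 = 4*0^3 + 27*12^2 = 0 + 3888 = 3888
Delta = -16 * (3888) = -62208
Delta mod 47 = 20

Delta = 20 (mod 47)


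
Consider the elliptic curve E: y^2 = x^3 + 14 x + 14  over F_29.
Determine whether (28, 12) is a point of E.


Check whether y^2 = x^3 + 14 x + 14 (mod 29) for (x, y) = (28, 12).
LHS: y^2 = 12^2 mod 29 = 28
RHS: x^3 + 14 x + 14 = 28^3 + 14*28 + 14 mod 29 = 28
LHS = RHS

Yes, on the curve


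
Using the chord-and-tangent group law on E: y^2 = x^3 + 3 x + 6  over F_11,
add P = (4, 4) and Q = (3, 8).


P != Q, so use the chord formula.
s = (y2 - y1) / (x2 - x1) = (4) / (10) mod 11 = 7
x3 = s^2 - x1 - x2 mod 11 = 7^2 - 4 - 3 = 9
y3 = s (x1 - x3) - y1 mod 11 = 7 * (4 - 9) - 4 = 5

P + Q = (9, 5)


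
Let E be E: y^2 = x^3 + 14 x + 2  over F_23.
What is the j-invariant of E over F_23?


Delta = -16(4 a^3 + 27 b^2) mod 23 = 9
-1728 * (4 a)^3 = -1728 * (4*14)^3 mod 23 = 13
j = 13 * 9^(-1) mod 23 = 4

j = 4 (mod 23)


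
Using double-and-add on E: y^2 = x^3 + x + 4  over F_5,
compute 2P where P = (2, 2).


k = 2 = 10_2 (binary, LSB first: 01)
Double-and-add from P = (2, 2):
  bit 0 = 0: acc unchanged = O
  bit 1 = 1: acc = O + (0, 2) = (0, 2)

2P = (0, 2)


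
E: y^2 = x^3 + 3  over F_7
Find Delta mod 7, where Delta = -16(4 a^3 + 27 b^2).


4 a^3 + 27 b^2 = 4*0^3 + 27*3^2 = 0 + 243 = 243
Delta = -16 * (243) = -3888
Delta mod 7 = 4

Delta = 4 (mod 7)


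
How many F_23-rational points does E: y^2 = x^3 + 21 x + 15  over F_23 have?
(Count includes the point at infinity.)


For each x in F_23, count y with y^2 = x^3 + 21 x + 15 mod 23:
  x = 3: RHS = 13, y in [6, 17]  -> 2 point(s)
  x = 4: RHS = 2, y in [5, 18]  -> 2 point(s)
  x = 6: RHS = 12, y in [9, 14]  -> 2 point(s)
  x = 9: RHS = 13, y in [6, 17]  -> 2 point(s)
  x = 10: RHS = 6, y in [11, 12]  -> 2 point(s)
  x = 11: RHS = 13, y in [6, 17]  -> 2 point(s)
  x = 13: RHS = 1, y in [1, 22]  -> 2 point(s)
  x = 15: RHS = 2, y in [5, 18]  -> 2 point(s)
  x = 16: RHS = 8, y in [10, 13]  -> 2 point(s)
  x = 17: RHS = 18, y in [8, 15]  -> 2 point(s)
  x = 22: RHS = 16, y in [4, 19]  -> 2 point(s)
Affine points: 22. Add the point at infinity: total = 23.

#E(F_23) = 23


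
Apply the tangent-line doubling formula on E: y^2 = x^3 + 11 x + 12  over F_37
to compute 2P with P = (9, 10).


Doubling: s = (3 x1^2 + a) / (2 y1)
s = (3*9^2 + 11) / (2*10) mod 37 = 9
x3 = s^2 - 2 x1 mod 37 = 9^2 - 2*9 = 26
y3 = s (x1 - x3) - y1 mod 37 = 9 * (9 - 26) - 10 = 22

2P = (26, 22)


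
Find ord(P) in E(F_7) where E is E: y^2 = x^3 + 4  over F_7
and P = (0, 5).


Compute successive multiples of P until we hit O:
  1P = (0, 5)
  2P = (0, 2)
  3P = O

ord(P) = 3


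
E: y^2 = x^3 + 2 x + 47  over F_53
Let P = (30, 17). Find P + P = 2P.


Doubling: s = (3 x1^2 + a) / (2 y1)
s = (3*30^2 + 2) / (2*17) mod 53 = 14
x3 = s^2 - 2 x1 mod 53 = 14^2 - 2*30 = 30
y3 = s (x1 - x3) - y1 mod 53 = 14 * (30 - 30) - 17 = 36

2P = (30, 36)


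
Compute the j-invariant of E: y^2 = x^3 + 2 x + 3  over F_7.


Delta = -16(4 a^3 + 27 b^2) mod 7 = 3
-1728 * (4 a)^3 = -1728 * (4*2)^3 mod 7 = 1
j = 1 * 3^(-1) mod 7 = 5

j = 5 (mod 7)


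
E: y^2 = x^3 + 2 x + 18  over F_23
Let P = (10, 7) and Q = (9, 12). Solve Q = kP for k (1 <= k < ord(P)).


Enumerate multiples of P until we hit Q = (9, 12):
  1P = (10, 7)
  2P = (21, 12)
  3P = (0, 8)
  4P = (16, 12)
  5P = (6, 4)
  6P = (9, 11)
  7P = (20, 10)
  8P = (20, 13)
  9P = (9, 12)
Match found at i = 9.

k = 9


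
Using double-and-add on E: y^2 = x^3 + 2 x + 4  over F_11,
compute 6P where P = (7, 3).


k = 6 = 110_2 (binary, LSB first: 011)
Double-and-add from P = (7, 3):
  bit 0 = 0: acc unchanged = O
  bit 1 = 1: acc = O + (9, 6) = (9, 6)
  bit 2 = 1: acc = (9, 6) + (2, 4) = (3, 2)

6P = (3, 2)


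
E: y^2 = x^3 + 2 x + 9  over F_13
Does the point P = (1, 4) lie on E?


Check whether y^2 = x^3 + 2 x + 9 (mod 13) for (x, y) = (1, 4).
LHS: y^2 = 4^2 mod 13 = 3
RHS: x^3 + 2 x + 9 = 1^3 + 2*1 + 9 mod 13 = 12
LHS != RHS

No, not on the curve


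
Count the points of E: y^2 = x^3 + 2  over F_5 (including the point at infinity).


For each x in F_5, count y with y^2 = x^3 + 0 x + 2 mod 5:
  x = 2: RHS = 0, y in [0]  -> 1 point(s)
  x = 3: RHS = 4, y in [2, 3]  -> 2 point(s)
  x = 4: RHS = 1, y in [1, 4]  -> 2 point(s)
Affine points: 5. Add the point at infinity: total = 6.

#E(F_5) = 6


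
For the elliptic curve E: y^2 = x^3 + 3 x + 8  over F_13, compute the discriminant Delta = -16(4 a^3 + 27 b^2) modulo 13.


4 a^3 + 27 b^2 = 4*3^3 + 27*8^2 = 108 + 1728 = 1836
Delta = -16 * (1836) = -29376
Delta mod 13 = 4

Delta = 4 (mod 13)


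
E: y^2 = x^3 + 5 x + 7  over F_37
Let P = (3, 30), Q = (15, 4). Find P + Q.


P != Q, so use the chord formula.
s = (y2 - y1) / (x2 - x1) = (11) / (12) mod 37 = 4
x3 = s^2 - x1 - x2 mod 37 = 4^2 - 3 - 15 = 35
y3 = s (x1 - x3) - y1 mod 37 = 4 * (3 - 35) - 30 = 27

P + Q = (35, 27)


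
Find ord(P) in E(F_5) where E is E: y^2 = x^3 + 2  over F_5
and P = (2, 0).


Compute successive multiples of P until we hit O:
  1P = (2, 0)
  2P = O

ord(P) = 2


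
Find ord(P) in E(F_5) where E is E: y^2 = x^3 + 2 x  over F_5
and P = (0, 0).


Compute successive multiples of P until we hit O:
  1P = (0, 0)
  2P = O

ord(P) = 2


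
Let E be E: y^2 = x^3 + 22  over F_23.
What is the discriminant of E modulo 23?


4 a^3 + 27 b^2 = 4*0^3 + 27*22^2 = 0 + 13068 = 13068
Delta = -16 * (13068) = -209088
Delta mod 23 = 5

Delta = 5 (mod 23)


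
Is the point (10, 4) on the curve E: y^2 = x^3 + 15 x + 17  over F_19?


Check whether y^2 = x^3 + 15 x + 17 (mod 19) for (x, y) = (10, 4).
LHS: y^2 = 4^2 mod 19 = 16
RHS: x^3 + 15 x + 17 = 10^3 + 15*10 + 17 mod 19 = 8
LHS != RHS

No, not on the curve


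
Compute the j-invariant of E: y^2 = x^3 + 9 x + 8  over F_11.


Delta = -16(4 a^3 + 27 b^2) mod 11 = 1
-1728 * (4 a)^3 = -1728 * (4*9)^3 mod 11 = 6
j = 6 * 1^(-1) mod 11 = 6

j = 6 (mod 11)


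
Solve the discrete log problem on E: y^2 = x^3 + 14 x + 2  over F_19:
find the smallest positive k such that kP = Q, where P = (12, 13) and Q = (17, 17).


Enumerate multiples of P until we hit Q = (17, 17):
  1P = (12, 13)
  2P = (11, 10)
  3P = (5, 8)
  4P = (6, 13)
  5P = (1, 6)
  6P = (13, 14)
  7P = (14, 4)
  8P = (18, 14)
  9P = (17, 2)
  10P = (7, 14)
  11P = (16, 3)
  12P = (2, 0)
  13P = (16, 16)
  14P = (7, 5)
  15P = (17, 17)
Match found at i = 15.

k = 15


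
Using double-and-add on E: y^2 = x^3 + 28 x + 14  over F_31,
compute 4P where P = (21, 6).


k = 4 = 100_2 (binary, LSB first: 001)
Double-and-add from P = (21, 6):
  bit 0 = 0: acc unchanged = O
  bit 1 = 0: acc unchanged = O
  bit 2 = 1: acc = O + (2, 4) = (2, 4)

4P = (2, 4)


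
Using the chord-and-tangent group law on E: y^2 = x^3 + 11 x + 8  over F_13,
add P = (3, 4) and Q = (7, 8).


P != Q, so use the chord formula.
s = (y2 - y1) / (x2 - x1) = (4) / (4) mod 13 = 1
x3 = s^2 - x1 - x2 mod 13 = 1^2 - 3 - 7 = 4
y3 = s (x1 - x3) - y1 mod 13 = 1 * (3 - 4) - 4 = 8

P + Q = (4, 8)


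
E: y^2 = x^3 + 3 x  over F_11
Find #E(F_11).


For each x in F_11, count y with y^2 = x^3 + 3 x + 0 mod 11:
  x = 0: RHS = 0, y in [0]  -> 1 point(s)
  x = 1: RHS = 4, y in [2, 9]  -> 2 point(s)
  x = 2: RHS = 3, y in [5, 6]  -> 2 point(s)
  x = 3: RHS = 3, y in [5, 6]  -> 2 point(s)
  x = 6: RHS = 3, y in [5, 6]  -> 2 point(s)
  x = 7: RHS = 1, y in [1, 10]  -> 2 point(s)
Affine points: 11. Add the point at infinity: total = 12.

#E(F_11) = 12


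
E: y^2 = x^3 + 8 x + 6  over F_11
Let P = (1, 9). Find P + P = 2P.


Doubling: s = (3 x1^2 + a) / (2 y1)
s = (3*1^2 + 8) / (2*9) mod 11 = 0
x3 = s^2 - 2 x1 mod 11 = 0^2 - 2*1 = 9
y3 = s (x1 - x3) - y1 mod 11 = 0 * (1 - 9) - 9 = 2

2P = (9, 2)


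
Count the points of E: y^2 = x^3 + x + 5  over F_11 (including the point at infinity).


For each x in F_11, count y with y^2 = x^3 + 1 x + 5 mod 11:
  x = 0: RHS = 5, y in [4, 7]  -> 2 point(s)
  x = 2: RHS = 4, y in [2, 9]  -> 2 point(s)
  x = 5: RHS = 3, y in [5, 6]  -> 2 point(s)
  x = 7: RHS = 3, y in [5, 6]  -> 2 point(s)
  x = 10: RHS = 3, y in [5, 6]  -> 2 point(s)
Affine points: 10. Add the point at infinity: total = 11.

#E(F_11) = 11


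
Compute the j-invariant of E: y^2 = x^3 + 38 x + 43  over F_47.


Delta = -16(4 a^3 + 27 b^2) mod 47 = 29
-1728 * (4 a)^3 = -1728 * (4*38)^3 mod 47 = 24
j = 24 * 29^(-1) mod 47 = 30

j = 30 (mod 47)


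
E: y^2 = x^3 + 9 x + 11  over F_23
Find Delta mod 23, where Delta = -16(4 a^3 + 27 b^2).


4 a^3 + 27 b^2 = 4*9^3 + 27*11^2 = 2916 + 3267 = 6183
Delta = -16 * (6183) = -98928
Delta mod 23 = 18

Delta = 18 (mod 23)


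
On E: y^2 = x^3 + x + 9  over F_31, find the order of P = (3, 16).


Compute successive multiples of P until we hit O:
  1P = (3, 16)
  2P = (3, 15)
  3P = O

ord(P) = 3


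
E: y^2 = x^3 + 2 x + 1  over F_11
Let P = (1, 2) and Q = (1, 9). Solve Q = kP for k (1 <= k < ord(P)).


Enumerate multiples of P until we hit Q = (1, 9):
  1P = (1, 2)
  2P = (3, 1)
  3P = (10, 8)
  4P = (9, 0)
  5P = (10, 3)
  6P = (3, 10)
  7P = (1, 9)
Match found at i = 7.

k = 7


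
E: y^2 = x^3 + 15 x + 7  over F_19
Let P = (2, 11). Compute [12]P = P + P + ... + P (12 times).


k = 12 = 1100_2 (binary, LSB first: 0011)
Double-and-add from P = (2, 11):
  bit 0 = 0: acc unchanged = O
  bit 1 = 0: acc unchanged = O
  bit 2 = 1: acc = O + (4, 6) = (4, 6)
  bit 3 = 1: acc = (4, 6) + (16, 7) = (6, 16)

12P = (6, 16)


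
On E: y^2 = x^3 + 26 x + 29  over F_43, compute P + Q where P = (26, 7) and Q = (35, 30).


P != Q, so use the chord formula.
s = (y2 - y1) / (x2 - x1) = (23) / (9) mod 43 = 36
x3 = s^2 - x1 - x2 mod 43 = 36^2 - 26 - 35 = 31
y3 = s (x1 - x3) - y1 mod 43 = 36 * (26 - 31) - 7 = 28

P + Q = (31, 28)


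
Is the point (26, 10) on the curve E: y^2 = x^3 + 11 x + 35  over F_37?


Check whether y^2 = x^3 + 11 x + 35 (mod 37) for (x, y) = (26, 10).
LHS: y^2 = 10^2 mod 37 = 26
RHS: x^3 + 11 x + 35 = 26^3 + 11*26 + 35 mod 37 = 26
LHS = RHS

Yes, on the curve


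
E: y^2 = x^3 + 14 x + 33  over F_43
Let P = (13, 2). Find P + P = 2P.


Doubling: s = (3 x1^2 + a) / (2 y1)
s = (3*13^2 + 14) / (2*2) mod 43 = 12
x3 = s^2 - 2 x1 mod 43 = 12^2 - 2*13 = 32
y3 = s (x1 - x3) - y1 mod 43 = 12 * (13 - 32) - 2 = 28

2P = (32, 28)


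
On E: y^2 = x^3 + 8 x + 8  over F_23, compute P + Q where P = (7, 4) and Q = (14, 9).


P != Q, so use the chord formula.
s = (y2 - y1) / (x2 - x1) = (5) / (7) mod 23 = 4
x3 = s^2 - x1 - x2 mod 23 = 4^2 - 7 - 14 = 18
y3 = s (x1 - x3) - y1 mod 23 = 4 * (7 - 18) - 4 = 21

P + Q = (18, 21)


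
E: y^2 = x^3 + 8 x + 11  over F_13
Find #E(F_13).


For each x in F_13, count y with y^2 = x^3 + 8 x + 11 mod 13:
  x = 2: RHS = 9, y in [3, 10]  -> 2 point(s)
  x = 3: RHS = 10, y in [6, 7]  -> 2 point(s)
  x = 4: RHS = 3, y in [4, 9]  -> 2 point(s)
  x = 10: RHS = 12, y in [5, 8]  -> 2 point(s)
  x = 11: RHS = 0, y in [0]  -> 1 point(s)
Affine points: 9. Add the point at infinity: total = 10.

#E(F_13) = 10


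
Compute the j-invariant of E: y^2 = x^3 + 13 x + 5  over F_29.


Delta = -16(4 a^3 + 27 b^2) mod 29 = 1
-1728 * (4 a)^3 = -1728 * (4*13)^3 mod 29 = 18
j = 18 * 1^(-1) mod 29 = 18

j = 18 (mod 29)


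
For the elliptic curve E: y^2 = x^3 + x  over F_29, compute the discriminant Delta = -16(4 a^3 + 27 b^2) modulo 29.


4 a^3 + 27 b^2 = 4*1^3 + 27*0^2 = 4 + 0 = 4
Delta = -16 * (4) = -64
Delta mod 29 = 23

Delta = 23 (mod 29)


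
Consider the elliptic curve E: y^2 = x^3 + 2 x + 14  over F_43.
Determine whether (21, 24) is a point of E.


Check whether y^2 = x^3 + 2 x + 14 (mod 43) for (x, y) = (21, 24).
LHS: y^2 = 24^2 mod 43 = 17
RHS: x^3 + 2 x + 14 = 21^3 + 2*21 + 14 mod 43 = 29
LHS != RHS

No, not on the curve


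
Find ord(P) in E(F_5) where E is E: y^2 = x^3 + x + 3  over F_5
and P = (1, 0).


Compute successive multiples of P until we hit O:
  1P = (1, 0)
  2P = O

ord(P) = 2


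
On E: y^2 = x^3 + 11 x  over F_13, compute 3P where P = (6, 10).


k = 3 = 11_2 (binary, LSB first: 11)
Double-and-add from P = (6, 10):
  bit 0 = 1: acc = O + (6, 10) = (6, 10)
  bit 1 = 1: acc = (6, 10) + (4, 11) = (0, 0)

3P = (0, 0)


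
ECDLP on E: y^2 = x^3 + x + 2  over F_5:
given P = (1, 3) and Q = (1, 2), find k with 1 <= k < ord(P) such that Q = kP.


Enumerate multiples of P until we hit Q = (1, 2):
  1P = (1, 3)
  2P = (4, 0)
  3P = (1, 2)
Match found at i = 3.

k = 3


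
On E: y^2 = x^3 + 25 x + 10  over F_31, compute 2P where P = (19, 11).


Doubling: s = (3 x1^2 + a) / (2 y1)
s = (3*19^2 + 25) / (2*11) mod 31 = 25
x3 = s^2 - 2 x1 mod 31 = 25^2 - 2*19 = 29
y3 = s (x1 - x3) - y1 mod 31 = 25 * (19 - 29) - 11 = 18

2P = (29, 18)


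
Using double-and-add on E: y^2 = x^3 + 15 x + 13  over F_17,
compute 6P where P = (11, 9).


k = 6 = 110_2 (binary, LSB first: 011)
Double-and-add from P = (11, 9):
  bit 0 = 0: acc unchanged = O
  bit 1 = 1: acc = O + (11, 8) = (11, 8)
  bit 2 = 1: acc = (11, 8) + (11, 9) = O

6P = O


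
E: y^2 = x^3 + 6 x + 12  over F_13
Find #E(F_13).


For each x in F_13, count y with y^2 = x^3 + 6 x + 12 mod 13:
  x = 0: RHS = 12, y in [5, 8]  -> 2 point(s)
  x = 4: RHS = 9, y in [3, 10]  -> 2 point(s)
  x = 6: RHS = 4, y in [2, 11]  -> 2 point(s)
  x = 8: RHS = 0, y in [0]  -> 1 point(s)
Affine points: 7. Add the point at infinity: total = 8.

#E(F_13) = 8


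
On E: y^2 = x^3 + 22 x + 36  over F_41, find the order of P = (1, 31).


Compute successive multiples of P until we hit O:
  1P = (1, 31)
  2P = (38, 5)
  3P = (34, 21)
  4P = (5, 5)
  5P = (26, 29)
  6P = (39, 36)
  7P = (22, 4)
  8P = (23, 9)
  ... (continuing to 44P)
  44P = O

ord(P) = 44


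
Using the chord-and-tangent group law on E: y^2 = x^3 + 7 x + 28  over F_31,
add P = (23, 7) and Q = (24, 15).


P != Q, so use the chord formula.
s = (y2 - y1) / (x2 - x1) = (8) / (1) mod 31 = 8
x3 = s^2 - x1 - x2 mod 31 = 8^2 - 23 - 24 = 17
y3 = s (x1 - x3) - y1 mod 31 = 8 * (23 - 17) - 7 = 10

P + Q = (17, 10)


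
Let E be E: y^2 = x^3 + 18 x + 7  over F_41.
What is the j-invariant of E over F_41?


Delta = -16(4 a^3 + 27 b^2) mod 41 = 4
-1728 * (4 a)^3 = -1728 * (4*18)^3 mod 41 = 14
j = 14 * 4^(-1) mod 41 = 24

j = 24 (mod 41)


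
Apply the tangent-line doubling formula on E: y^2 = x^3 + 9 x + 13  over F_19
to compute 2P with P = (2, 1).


Doubling: s = (3 x1^2 + a) / (2 y1)
s = (3*2^2 + 9) / (2*1) mod 19 = 1
x3 = s^2 - 2 x1 mod 19 = 1^2 - 2*2 = 16
y3 = s (x1 - x3) - y1 mod 19 = 1 * (2 - 16) - 1 = 4

2P = (16, 4)


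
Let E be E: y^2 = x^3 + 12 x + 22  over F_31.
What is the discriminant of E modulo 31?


4 a^3 + 27 b^2 = 4*12^3 + 27*22^2 = 6912 + 13068 = 19980
Delta = -16 * (19980) = -319680
Delta mod 31 = 23

Delta = 23 (mod 31)


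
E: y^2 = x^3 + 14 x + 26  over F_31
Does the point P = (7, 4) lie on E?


Check whether y^2 = x^3 + 14 x + 26 (mod 31) for (x, y) = (7, 4).
LHS: y^2 = 4^2 mod 31 = 16
RHS: x^3 + 14 x + 26 = 7^3 + 14*7 + 26 mod 31 = 2
LHS != RHS

No, not on the curve


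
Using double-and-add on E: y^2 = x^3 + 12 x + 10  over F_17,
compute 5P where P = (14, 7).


k = 5 = 101_2 (binary, LSB first: 101)
Double-and-add from P = (14, 7):
  bit 0 = 1: acc = O + (14, 7) = (14, 7)
  bit 1 = 0: acc unchanged = (14, 7)
  bit 2 = 1: acc = (14, 7) + (5, 5) = (14, 10)

5P = (14, 10)


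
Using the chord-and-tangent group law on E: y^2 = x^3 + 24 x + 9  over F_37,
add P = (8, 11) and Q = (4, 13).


P != Q, so use the chord formula.
s = (y2 - y1) / (x2 - x1) = (2) / (33) mod 37 = 18
x3 = s^2 - x1 - x2 mod 37 = 18^2 - 8 - 4 = 16
y3 = s (x1 - x3) - y1 mod 37 = 18 * (8 - 16) - 11 = 30

P + Q = (16, 30)


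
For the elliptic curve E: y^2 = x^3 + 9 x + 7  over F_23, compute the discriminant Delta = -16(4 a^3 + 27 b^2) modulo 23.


4 a^3 + 27 b^2 = 4*9^3 + 27*7^2 = 2916 + 1323 = 4239
Delta = -16 * (4239) = -67824
Delta mod 23 = 3

Delta = 3 (mod 23)


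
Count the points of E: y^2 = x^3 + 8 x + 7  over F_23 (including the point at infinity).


For each x in F_23, count y with y^2 = x^3 + 8 x + 7 mod 23:
  x = 1: RHS = 16, y in [4, 19]  -> 2 point(s)
  x = 2: RHS = 8, y in [10, 13]  -> 2 point(s)
  x = 3: RHS = 12, y in [9, 14]  -> 2 point(s)
  x = 6: RHS = 18, y in [8, 15]  -> 2 point(s)
  x = 8: RHS = 8, y in [10, 13]  -> 2 point(s)
  x = 9: RHS = 3, y in [7, 16]  -> 2 point(s)
  x = 10: RHS = 6, y in [11, 12]  -> 2 point(s)
  x = 11: RHS = 0, y in [0]  -> 1 point(s)
  x = 13: RHS = 8, y in [10, 13]  -> 2 point(s)
  x = 15: RHS = 6, y in [11, 12]  -> 2 point(s)
  x = 18: RHS = 3, y in [7, 16]  -> 2 point(s)
  x = 19: RHS = 3, y in [7, 16]  -> 2 point(s)
  x = 20: RHS = 2, y in [5, 18]  -> 2 point(s)
  x = 21: RHS = 6, y in [11, 12]  -> 2 point(s)
Affine points: 27. Add the point at infinity: total = 28.

#E(F_23) = 28


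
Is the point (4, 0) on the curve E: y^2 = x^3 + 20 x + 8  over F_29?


Check whether y^2 = x^3 + 20 x + 8 (mod 29) for (x, y) = (4, 0).
LHS: y^2 = 0^2 mod 29 = 0
RHS: x^3 + 20 x + 8 = 4^3 + 20*4 + 8 mod 29 = 7
LHS != RHS

No, not on the curve


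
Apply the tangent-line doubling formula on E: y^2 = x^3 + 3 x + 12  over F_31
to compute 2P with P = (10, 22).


Doubling: s = (3 x1^2 + a) / (2 y1)
s = (3*10^2 + 3) / (2*22) mod 31 = 9
x3 = s^2 - 2 x1 mod 31 = 9^2 - 2*10 = 30
y3 = s (x1 - x3) - y1 mod 31 = 9 * (10 - 30) - 22 = 15

2P = (30, 15)


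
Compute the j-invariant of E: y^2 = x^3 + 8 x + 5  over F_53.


Delta = -16(4 a^3 + 27 b^2) mod 53 = 51
-1728 * (4 a)^3 = -1728 * (4*8)^3 mod 53 = 29
j = 29 * 51^(-1) mod 53 = 12

j = 12 (mod 53)


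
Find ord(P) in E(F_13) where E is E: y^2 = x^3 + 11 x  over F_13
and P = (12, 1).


Compute successive multiples of P until we hit O:
  1P = (12, 1)
  2P = (12, 12)
  3P = O

ord(P) = 3


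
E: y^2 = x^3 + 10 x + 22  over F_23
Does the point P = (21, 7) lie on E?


Check whether y^2 = x^3 + 10 x + 22 (mod 23) for (x, y) = (21, 7).
LHS: y^2 = 7^2 mod 23 = 3
RHS: x^3 + 10 x + 22 = 21^3 + 10*21 + 22 mod 23 = 17
LHS != RHS

No, not on the curve


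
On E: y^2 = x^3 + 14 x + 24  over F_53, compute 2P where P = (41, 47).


Doubling: s = (3 x1^2 + a) / (2 y1)
s = (3*41^2 + 14) / (2*47) mod 53 = 7
x3 = s^2 - 2 x1 mod 53 = 7^2 - 2*41 = 20
y3 = s (x1 - x3) - y1 mod 53 = 7 * (41 - 20) - 47 = 47

2P = (20, 47)


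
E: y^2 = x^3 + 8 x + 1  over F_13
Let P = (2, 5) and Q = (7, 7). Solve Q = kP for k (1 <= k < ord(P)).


Enumerate multiples of P until we hit Q = (7, 7):
  1P = (2, 5)
  2P = (0, 12)
  3P = (7, 6)
  4P = (3, 0)
  5P = (7, 7)
Match found at i = 5.

k = 5


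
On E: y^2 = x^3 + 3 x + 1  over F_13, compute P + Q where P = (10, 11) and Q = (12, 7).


P != Q, so use the chord formula.
s = (y2 - y1) / (x2 - x1) = (9) / (2) mod 13 = 11
x3 = s^2 - x1 - x2 mod 13 = 11^2 - 10 - 12 = 8
y3 = s (x1 - x3) - y1 mod 13 = 11 * (10 - 8) - 11 = 11

P + Q = (8, 11)


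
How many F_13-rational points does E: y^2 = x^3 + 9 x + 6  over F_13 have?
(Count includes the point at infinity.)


For each x in F_13, count y with y^2 = x^3 + 9 x + 6 mod 13:
  x = 1: RHS = 3, y in [4, 9]  -> 2 point(s)
  x = 6: RHS = 3, y in [4, 9]  -> 2 point(s)
  x = 7: RHS = 9, y in [3, 10]  -> 2 point(s)
  x = 9: RHS = 10, y in [6, 7]  -> 2 point(s)
  x = 10: RHS = 4, y in [2, 11]  -> 2 point(s)
  x = 12: RHS = 9, y in [3, 10]  -> 2 point(s)
Affine points: 12. Add the point at infinity: total = 13.

#E(F_13) = 13


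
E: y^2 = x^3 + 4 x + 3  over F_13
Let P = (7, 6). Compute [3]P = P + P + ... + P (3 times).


k = 3 = 11_2 (binary, LSB first: 11)
Double-and-add from P = (7, 6):
  bit 0 = 1: acc = O + (7, 6) = (7, 6)
  bit 1 = 1: acc = (7, 6) + (11, 0) = (7, 7)

3P = (7, 7)


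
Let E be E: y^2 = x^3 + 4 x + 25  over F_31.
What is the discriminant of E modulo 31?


4 a^3 + 27 b^2 = 4*4^3 + 27*25^2 = 256 + 16875 = 17131
Delta = -16 * (17131) = -274096
Delta mod 31 = 6

Delta = 6 (mod 31)


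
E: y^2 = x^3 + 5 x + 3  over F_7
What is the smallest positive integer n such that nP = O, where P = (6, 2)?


Compute successive multiples of P until we hit O:
  1P = (6, 2)
  2P = (6, 5)
  3P = O

ord(P) = 3


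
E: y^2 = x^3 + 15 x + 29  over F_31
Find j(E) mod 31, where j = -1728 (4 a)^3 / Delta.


Delta = -16(4 a^3 + 27 b^2) mod 31 = 16
-1728 * (4 a)^3 = -1728 * (4*15)^3 mod 31 = 29
j = 29 * 16^(-1) mod 31 = 27

j = 27 (mod 31)


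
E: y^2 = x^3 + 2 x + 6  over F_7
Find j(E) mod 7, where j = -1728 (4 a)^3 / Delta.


Delta = -16(4 a^3 + 27 b^2) mod 7 = 1
-1728 * (4 a)^3 = -1728 * (4*2)^3 mod 7 = 1
j = 1 * 1^(-1) mod 7 = 1

j = 1 (mod 7)


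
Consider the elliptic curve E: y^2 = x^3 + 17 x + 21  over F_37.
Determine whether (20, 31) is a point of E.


Check whether y^2 = x^3 + 17 x + 21 (mod 37) for (x, y) = (20, 31).
LHS: y^2 = 31^2 mod 37 = 36
RHS: x^3 + 17 x + 21 = 20^3 + 17*20 + 21 mod 37 = 36
LHS = RHS

Yes, on the curve


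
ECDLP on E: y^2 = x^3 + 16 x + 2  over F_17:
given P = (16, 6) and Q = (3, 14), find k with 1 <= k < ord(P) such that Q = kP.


Enumerate multiples of P until we hit Q = (3, 14):
  1P = (16, 6)
  2P = (11, 9)
  3P = (6, 5)
  4P = (3, 14)
Match found at i = 4.

k = 4


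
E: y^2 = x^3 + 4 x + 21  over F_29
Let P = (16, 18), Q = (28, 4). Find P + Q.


P != Q, so use the chord formula.
s = (y2 - y1) / (x2 - x1) = (15) / (12) mod 29 = 23
x3 = s^2 - x1 - x2 mod 29 = 23^2 - 16 - 28 = 21
y3 = s (x1 - x3) - y1 mod 29 = 23 * (16 - 21) - 18 = 12

P + Q = (21, 12)


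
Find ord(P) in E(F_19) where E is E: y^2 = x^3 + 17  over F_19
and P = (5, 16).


Compute successive multiples of P until we hit O:
  1P = (5, 16)
  2P = (18, 4)
  3P = (0, 13)
  4P = (6, 10)
  5P = (6, 9)
  6P = (0, 6)
  7P = (18, 15)
  8P = (5, 3)
  ... (continuing to 9P)
  9P = O

ord(P) = 9


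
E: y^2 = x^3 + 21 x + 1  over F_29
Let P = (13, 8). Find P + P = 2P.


Doubling: s = (3 x1^2 + a) / (2 y1)
s = (3*13^2 + 21) / (2*8) mod 29 = 4
x3 = s^2 - 2 x1 mod 29 = 4^2 - 2*13 = 19
y3 = s (x1 - x3) - y1 mod 29 = 4 * (13 - 19) - 8 = 26

2P = (19, 26)


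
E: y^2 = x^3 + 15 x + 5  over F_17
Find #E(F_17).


For each x in F_17, count y with y^2 = x^3 + 15 x + 5 mod 17:
  x = 1: RHS = 4, y in [2, 15]  -> 2 point(s)
  x = 2: RHS = 9, y in [3, 14]  -> 2 point(s)
  x = 3: RHS = 9, y in [3, 14]  -> 2 point(s)
  x = 5: RHS = 1, y in [1, 16]  -> 2 point(s)
  x = 8: RHS = 8, y in [5, 12]  -> 2 point(s)
  x = 9: RHS = 2, y in [6, 11]  -> 2 point(s)
  x = 10: RHS = 16, y in [4, 13]  -> 2 point(s)
  x = 12: RHS = 9, y in [3, 14]  -> 2 point(s)
  x = 13: RHS = 0, y in [0]  -> 1 point(s)
  x = 14: RHS = 1, y in [1, 16]  -> 2 point(s)
  x = 15: RHS = 1, y in [1, 16]  -> 2 point(s)
Affine points: 21. Add the point at infinity: total = 22.

#E(F_17) = 22


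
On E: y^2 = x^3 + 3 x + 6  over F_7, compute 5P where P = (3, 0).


k = 5 = 101_2 (binary, LSB first: 101)
Double-and-add from P = (3, 0):
  bit 0 = 1: acc = O + (3, 0) = (3, 0)
  bit 1 = 0: acc unchanged = (3, 0)
  bit 2 = 1: acc = (3, 0) + O = (3, 0)

5P = (3, 0)


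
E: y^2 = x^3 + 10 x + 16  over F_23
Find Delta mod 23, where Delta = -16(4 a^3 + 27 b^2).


4 a^3 + 27 b^2 = 4*10^3 + 27*16^2 = 4000 + 6912 = 10912
Delta = -16 * (10912) = -174592
Delta mod 23 = 1

Delta = 1 (mod 23)


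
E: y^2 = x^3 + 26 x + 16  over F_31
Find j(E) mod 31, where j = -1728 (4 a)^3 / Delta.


Delta = -16(4 a^3 + 27 b^2) mod 31 = 18
-1728 * (4 a)^3 = -1728 * (4*26)^3 mod 31 = 15
j = 15 * 18^(-1) mod 31 = 6

j = 6 (mod 31)


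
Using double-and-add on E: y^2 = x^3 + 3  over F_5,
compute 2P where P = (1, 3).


k = 2 = 10_2 (binary, LSB first: 01)
Double-and-add from P = (1, 3):
  bit 0 = 0: acc unchanged = O
  bit 1 = 1: acc = O + (2, 4) = (2, 4)

2P = (2, 4)


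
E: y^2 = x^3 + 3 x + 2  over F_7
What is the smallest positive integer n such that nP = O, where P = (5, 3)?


Compute successive multiples of P until we hit O:
  1P = (5, 3)
  2P = (5, 4)
  3P = O

ord(P) = 3


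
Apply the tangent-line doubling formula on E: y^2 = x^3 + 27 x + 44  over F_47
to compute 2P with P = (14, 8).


Doubling: s = (3 x1^2 + a) / (2 y1)
s = (3*14^2 + 27) / (2*8) mod 47 = 12
x3 = s^2 - 2 x1 mod 47 = 12^2 - 2*14 = 22
y3 = s (x1 - x3) - y1 mod 47 = 12 * (14 - 22) - 8 = 37

2P = (22, 37)


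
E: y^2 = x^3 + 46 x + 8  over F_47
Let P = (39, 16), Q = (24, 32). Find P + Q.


P != Q, so use the chord formula.
s = (y2 - y1) / (x2 - x1) = (16) / (32) mod 47 = 24
x3 = s^2 - x1 - x2 mod 47 = 24^2 - 39 - 24 = 43
y3 = s (x1 - x3) - y1 mod 47 = 24 * (39 - 43) - 16 = 29

P + Q = (43, 29)


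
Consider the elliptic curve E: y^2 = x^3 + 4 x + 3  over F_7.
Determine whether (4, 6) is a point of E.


Check whether y^2 = x^3 + 4 x + 3 (mod 7) for (x, y) = (4, 6).
LHS: y^2 = 6^2 mod 7 = 1
RHS: x^3 + 4 x + 3 = 4^3 + 4*4 + 3 mod 7 = 6
LHS != RHS

No, not on the curve


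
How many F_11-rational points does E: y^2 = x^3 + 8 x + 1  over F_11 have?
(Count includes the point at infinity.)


For each x in F_11, count y with y^2 = x^3 + 8 x + 1 mod 11:
  x = 0: RHS = 1, y in [1, 10]  -> 2 point(s)
  x = 2: RHS = 3, y in [5, 6]  -> 2 point(s)
  x = 4: RHS = 9, y in [3, 8]  -> 2 point(s)
  x = 5: RHS = 1, y in [1, 10]  -> 2 point(s)
  x = 6: RHS = 1, y in [1, 10]  -> 2 point(s)
  x = 7: RHS = 4, y in [2, 9]  -> 2 point(s)
  x = 8: RHS = 5, y in [4, 7]  -> 2 point(s)
  x = 10: RHS = 3, y in [5, 6]  -> 2 point(s)
Affine points: 16. Add the point at infinity: total = 17.

#E(F_11) = 17


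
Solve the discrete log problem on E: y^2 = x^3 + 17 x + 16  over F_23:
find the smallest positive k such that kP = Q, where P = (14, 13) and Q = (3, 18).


Enumerate multiples of P until we hit Q = (3, 18):
  1P = (14, 13)
  2P = (3, 5)
  3P = (9, 22)
  4P = (6, 14)
  5P = (12, 4)
  6P = (0, 4)
  7P = (10, 6)
  8P = (15, 14)
  9P = (18, 6)
  10P = (7, 15)
  11P = (11, 19)
  12P = (2, 9)
  13P = (2, 14)
  14P = (11, 4)
  15P = (7, 8)
  16P = (18, 17)
  17P = (15, 9)
  18P = (10, 17)
  19P = (0, 19)
  20P = (12, 19)
  21P = (6, 9)
  22P = (9, 1)
  23P = (3, 18)
Match found at i = 23.

k = 23


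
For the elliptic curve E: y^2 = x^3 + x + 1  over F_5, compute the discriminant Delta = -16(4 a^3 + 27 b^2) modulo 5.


4 a^3 + 27 b^2 = 4*1^3 + 27*1^2 = 4 + 27 = 31
Delta = -16 * (31) = -496
Delta mod 5 = 4

Delta = 4 (mod 5)


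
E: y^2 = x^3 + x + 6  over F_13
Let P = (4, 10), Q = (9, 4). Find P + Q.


P != Q, so use the chord formula.
s = (y2 - y1) / (x2 - x1) = (7) / (5) mod 13 = 4
x3 = s^2 - x1 - x2 mod 13 = 4^2 - 4 - 9 = 3
y3 = s (x1 - x3) - y1 mod 13 = 4 * (4 - 3) - 10 = 7

P + Q = (3, 7)


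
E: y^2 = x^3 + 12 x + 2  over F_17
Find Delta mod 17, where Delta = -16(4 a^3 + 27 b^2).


4 a^3 + 27 b^2 = 4*12^3 + 27*2^2 = 6912 + 108 = 7020
Delta = -16 * (7020) = -112320
Delta mod 17 = 16

Delta = 16 (mod 17)


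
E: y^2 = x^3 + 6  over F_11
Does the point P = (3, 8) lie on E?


Check whether y^2 = x^3 + 0 x + 6 (mod 11) for (x, y) = (3, 8).
LHS: y^2 = 8^2 mod 11 = 9
RHS: x^3 + 0 x + 6 = 3^3 + 0*3 + 6 mod 11 = 0
LHS != RHS

No, not on the curve


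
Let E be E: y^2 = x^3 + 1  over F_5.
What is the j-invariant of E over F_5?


Delta = -16(4 a^3 + 27 b^2) mod 5 = 3
-1728 * (4 a)^3 = -1728 * (4*0)^3 mod 5 = 0
j = 0 * 3^(-1) mod 5 = 0

j = 0 (mod 5)


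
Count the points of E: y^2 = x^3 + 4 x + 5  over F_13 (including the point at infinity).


For each x in F_13, count y with y^2 = x^3 + 4 x + 5 mod 13:
  x = 1: RHS = 10, y in [6, 7]  -> 2 point(s)
  x = 7: RHS = 12, y in [5, 8]  -> 2 point(s)
  x = 8: RHS = 3, y in [4, 9]  -> 2 point(s)
  x = 9: RHS = 3, y in [4, 9]  -> 2 point(s)
  x = 12: RHS = 0, y in [0]  -> 1 point(s)
Affine points: 9. Add the point at infinity: total = 10.

#E(F_13) = 10


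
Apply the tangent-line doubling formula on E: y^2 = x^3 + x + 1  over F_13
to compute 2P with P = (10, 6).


Doubling: s = (3 x1^2 + a) / (2 y1)
s = (3*10^2 + 1) / (2*6) mod 13 = 11
x3 = s^2 - 2 x1 mod 13 = 11^2 - 2*10 = 10
y3 = s (x1 - x3) - y1 mod 13 = 11 * (10 - 10) - 6 = 7

2P = (10, 7)


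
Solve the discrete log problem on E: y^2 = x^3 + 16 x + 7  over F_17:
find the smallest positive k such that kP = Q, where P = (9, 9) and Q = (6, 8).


Enumerate multiples of P until we hit Q = (6, 8):
  1P = (9, 9)
  2P = (15, 1)
  3P = (8, 1)
  4P = (13, 10)
  5P = (11, 16)
  6P = (5, 5)
  7P = (4, 13)
  8P = (6, 9)
  9P = (2, 8)
  10P = (14, 0)
  11P = (2, 9)
  12P = (6, 8)
Match found at i = 12.

k = 12


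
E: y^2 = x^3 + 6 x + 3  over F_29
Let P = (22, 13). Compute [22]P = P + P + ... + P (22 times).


k = 22 = 10110_2 (binary, LSB first: 01101)
Double-and-add from P = (22, 13):
  bit 0 = 0: acc unchanged = O
  bit 1 = 1: acc = O + (5, 19) = (5, 19)
  bit 2 = 1: acc = (5, 19) + (13, 25) = (17, 1)
  bit 3 = 0: acc unchanged = (17, 1)
  bit 4 = 1: acc = (17, 1) + (26, 4) = (28, 5)

22P = (28, 5)
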